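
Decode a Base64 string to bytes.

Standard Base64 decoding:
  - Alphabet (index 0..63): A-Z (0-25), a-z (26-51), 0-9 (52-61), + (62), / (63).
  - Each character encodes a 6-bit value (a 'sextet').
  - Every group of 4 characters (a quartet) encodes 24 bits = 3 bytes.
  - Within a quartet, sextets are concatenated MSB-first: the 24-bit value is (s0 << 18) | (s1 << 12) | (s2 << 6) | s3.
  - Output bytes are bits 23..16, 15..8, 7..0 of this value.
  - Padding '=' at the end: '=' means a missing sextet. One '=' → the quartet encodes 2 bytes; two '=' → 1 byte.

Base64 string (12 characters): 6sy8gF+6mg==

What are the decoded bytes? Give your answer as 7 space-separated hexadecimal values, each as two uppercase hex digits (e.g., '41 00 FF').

Answer: EA CC BC 80 5F BA 9A

Derivation:
After char 0 ('6'=58): chars_in_quartet=1 acc=0x3A bytes_emitted=0
After char 1 ('s'=44): chars_in_quartet=2 acc=0xEAC bytes_emitted=0
After char 2 ('y'=50): chars_in_quartet=3 acc=0x3AB32 bytes_emitted=0
After char 3 ('8'=60): chars_in_quartet=4 acc=0xEACCBC -> emit EA CC BC, reset; bytes_emitted=3
After char 4 ('g'=32): chars_in_quartet=1 acc=0x20 bytes_emitted=3
After char 5 ('F'=5): chars_in_quartet=2 acc=0x805 bytes_emitted=3
After char 6 ('+'=62): chars_in_quartet=3 acc=0x2017E bytes_emitted=3
After char 7 ('6'=58): chars_in_quartet=4 acc=0x805FBA -> emit 80 5F BA, reset; bytes_emitted=6
After char 8 ('m'=38): chars_in_quartet=1 acc=0x26 bytes_emitted=6
After char 9 ('g'=32): chars_in_quartet=2 acc=0x9A0 bytes_emitted=6
Padding '==': partial quartet acc=0x9A0 -> emit 9A; bytes_emitted=7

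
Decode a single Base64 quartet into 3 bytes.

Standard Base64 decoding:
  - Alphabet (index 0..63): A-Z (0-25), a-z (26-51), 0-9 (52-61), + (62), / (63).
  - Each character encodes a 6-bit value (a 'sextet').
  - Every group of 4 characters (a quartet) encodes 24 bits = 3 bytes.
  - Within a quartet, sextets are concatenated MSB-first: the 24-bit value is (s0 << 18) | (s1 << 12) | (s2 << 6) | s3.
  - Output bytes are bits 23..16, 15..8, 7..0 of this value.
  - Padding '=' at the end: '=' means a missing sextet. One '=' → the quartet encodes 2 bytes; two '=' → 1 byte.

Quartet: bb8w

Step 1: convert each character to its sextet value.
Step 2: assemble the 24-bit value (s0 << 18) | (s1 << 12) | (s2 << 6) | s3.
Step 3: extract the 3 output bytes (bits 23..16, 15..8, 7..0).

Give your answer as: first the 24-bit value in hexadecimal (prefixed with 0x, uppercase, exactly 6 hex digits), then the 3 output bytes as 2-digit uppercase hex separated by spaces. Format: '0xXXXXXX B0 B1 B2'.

Sextets: b=27, b=27, 8=60, w=48
24-bit: (27<<18) | (27<<12) | (60<<6) | 48
      = 0x6C0000 | 0x01B000 | 0x000F00 | 0x000030
      = 0x6DBF30
Bytes: (v>>16)&0xFF=6D, (v>>8)&0xFF=BF, v&0xFF=30

Answer: 0x6DBF30 6D BF 30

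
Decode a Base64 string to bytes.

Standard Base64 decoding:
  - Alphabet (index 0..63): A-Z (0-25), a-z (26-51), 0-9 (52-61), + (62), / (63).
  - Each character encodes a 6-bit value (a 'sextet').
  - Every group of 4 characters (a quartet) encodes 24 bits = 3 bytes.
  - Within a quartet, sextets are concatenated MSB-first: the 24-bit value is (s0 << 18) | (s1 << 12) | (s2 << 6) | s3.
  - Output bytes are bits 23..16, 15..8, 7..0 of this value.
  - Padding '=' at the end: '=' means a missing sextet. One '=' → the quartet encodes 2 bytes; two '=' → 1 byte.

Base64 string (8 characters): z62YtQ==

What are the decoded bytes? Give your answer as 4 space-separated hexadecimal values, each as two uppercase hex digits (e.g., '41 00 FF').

After char 0 ('z'=51): chars_in_quartet=1 acc=0x33 bytes_emitted=0
After char 1 ('6'=58): chars_in_quartet=2 acc=0xCFA bytes_emitted=0
After char 2 ('2'=54): chars_in_quartet=3 acc=0x33EB6 bytes_emitted=0
After char 3 ('Y'=24): chars_in_quartet=4 acc=0xCFAD98 -> emit CF AD 98, reset; bytes_emitted=3
After char 4 ('t'=45): chars_in_quartet=1 acc=0x2D bytes_emitted=3
After char 5 ('Q'=16): chars_in_quartet=2 acc=0xB50 bytes_emitted=3
Padding '==': partial quartet acc=0xB50 -> emit B5; bytes_emitted=4

Answer: CF AD 98 B5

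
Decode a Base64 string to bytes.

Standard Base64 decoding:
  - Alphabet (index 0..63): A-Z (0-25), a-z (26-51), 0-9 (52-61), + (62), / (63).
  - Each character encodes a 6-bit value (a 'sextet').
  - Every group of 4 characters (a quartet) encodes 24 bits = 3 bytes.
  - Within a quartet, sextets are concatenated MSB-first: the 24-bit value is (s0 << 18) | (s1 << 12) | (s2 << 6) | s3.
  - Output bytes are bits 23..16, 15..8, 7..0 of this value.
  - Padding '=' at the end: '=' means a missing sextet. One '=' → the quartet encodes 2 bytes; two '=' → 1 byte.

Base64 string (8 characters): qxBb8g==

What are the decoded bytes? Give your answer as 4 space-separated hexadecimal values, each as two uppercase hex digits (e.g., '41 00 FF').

Answer: AB 10 5B F2

Derivation:
After char 0 ('q'=42): chars_in_quartet=1 acc=0x2A bytes_emitted=0
After char 1 ('x'=49): chars_in_quartet=2 acc=0xAB1 bytes_emitted=0
After char 2 ('B'=1): chars_in_quartet=3 acc=0x2AC41 bytes_emitted=0
After char 3 ('b'=27): chars_in_quartet=4 acc=0xAB105B -> emit AB 10 5B, reset; bytes_emitted=3
After char 4 ('8'=60): chars_in_quartet=1 acc=0x3C bytes_emitted=3
After char 5 ('g'=32): chars_in_quartet=2 acc=0xF20 bytes_emitted=3
Padding '==': partial quartet acc=0xF20 -> emit F2; bytes_emitted=4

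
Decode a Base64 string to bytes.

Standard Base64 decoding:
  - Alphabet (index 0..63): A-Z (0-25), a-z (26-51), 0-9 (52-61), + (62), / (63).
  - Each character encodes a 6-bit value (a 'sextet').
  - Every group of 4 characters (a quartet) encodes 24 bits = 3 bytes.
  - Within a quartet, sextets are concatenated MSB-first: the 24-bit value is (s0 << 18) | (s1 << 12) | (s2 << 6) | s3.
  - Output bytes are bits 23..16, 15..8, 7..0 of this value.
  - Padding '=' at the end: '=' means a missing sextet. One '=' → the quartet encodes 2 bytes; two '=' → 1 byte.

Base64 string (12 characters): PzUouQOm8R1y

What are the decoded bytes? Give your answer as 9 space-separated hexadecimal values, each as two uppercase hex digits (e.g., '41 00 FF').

After char 0 ('P'=15): chars_in_quartet=1 acc=0xF bytes_emitted=0
After char 1 ('z'=51): chars_in_quartet=2 acc=0x3F3 bytes_emitted=0
After char 2 ('U'=20): chars_in_quartet=3 acc=0xFCD4 bytes_emitted=0
After char 3 ('o'=40): chars_in_quartet=4 acc=0x3F3528 -> emit 3F 35 28, reset; bytes_emitted=3
After char 4 ('u'=46): chars_in_quartet=1 acc=0x2E bytes_emitted=3
After char 5 ('Q'=16): chars_in_quartet=2 acc=0xB90 bytes_emitted=3
After char 6 ('O'=14): chars_in_quartet=3 acc=0x2E40E bytes_emitted=3
After char 7 ('m'=38): chars_in_quartet=4 acc=0xB903A6 -> emit B9 03 A6, reset; bytes_emitted=6
After char 8 ('8'=60): chars_in_quartet=1 acc=0x3C bytes_emitted=6
After char 9 ('R'=17): chars_in_quartet=2 acc=0xF11 bytes_emitted=6
After char 10 ('1'=53): chars_in_quartet=3 acc=0x3C475 bytes_emitted=6
After char 11 ('y'=50): chars_in_quartet=4 acc=0xF11D72 -> emit F1 1D 72, reset; bytes_emitted=9

Answer: 3F 35 28 B9 03 A6 F1 1D 72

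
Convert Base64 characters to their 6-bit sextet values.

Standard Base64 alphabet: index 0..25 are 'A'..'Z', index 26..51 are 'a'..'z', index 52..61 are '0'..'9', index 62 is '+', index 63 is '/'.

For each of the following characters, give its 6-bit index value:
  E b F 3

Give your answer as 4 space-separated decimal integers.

Answer: 4 27 5 55

Derivation:
'E': A..Z range, ord('E') − ord('A') = 4
'b': a..z range, 26 + ord('b') − ord('a') = 27
'F': A..Z range, ord('F') − ord('A') = 5
'3': 0..9 range, 52 + ord('3') − ord('0') = 55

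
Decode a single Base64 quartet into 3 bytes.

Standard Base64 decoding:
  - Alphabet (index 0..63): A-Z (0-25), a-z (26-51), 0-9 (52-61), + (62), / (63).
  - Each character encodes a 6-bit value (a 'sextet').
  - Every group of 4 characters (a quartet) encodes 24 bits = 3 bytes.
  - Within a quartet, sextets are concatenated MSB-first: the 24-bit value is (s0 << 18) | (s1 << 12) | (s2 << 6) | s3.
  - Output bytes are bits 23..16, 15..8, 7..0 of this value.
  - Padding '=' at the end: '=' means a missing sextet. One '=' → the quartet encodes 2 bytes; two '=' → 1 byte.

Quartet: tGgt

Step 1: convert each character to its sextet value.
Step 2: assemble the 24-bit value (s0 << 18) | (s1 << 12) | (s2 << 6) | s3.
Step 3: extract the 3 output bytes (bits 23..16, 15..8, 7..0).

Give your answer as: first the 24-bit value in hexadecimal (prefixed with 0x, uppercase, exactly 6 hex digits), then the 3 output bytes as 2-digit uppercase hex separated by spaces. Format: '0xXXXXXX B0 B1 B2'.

Sextets: t=45, G=6, g=32, t=45
24-bit: (45<<18) | (6<<12) | (32<<6) | 45
      = 0xB40000 | 0x006000 | 0x000800 | 0x00002D
      = 0xB4682D
Bytes: (v>>16)&0xFF=B4, (v>>8)&0xFF=68, v&0xFF=2D

Answer: 0xB4682D B4 68 2D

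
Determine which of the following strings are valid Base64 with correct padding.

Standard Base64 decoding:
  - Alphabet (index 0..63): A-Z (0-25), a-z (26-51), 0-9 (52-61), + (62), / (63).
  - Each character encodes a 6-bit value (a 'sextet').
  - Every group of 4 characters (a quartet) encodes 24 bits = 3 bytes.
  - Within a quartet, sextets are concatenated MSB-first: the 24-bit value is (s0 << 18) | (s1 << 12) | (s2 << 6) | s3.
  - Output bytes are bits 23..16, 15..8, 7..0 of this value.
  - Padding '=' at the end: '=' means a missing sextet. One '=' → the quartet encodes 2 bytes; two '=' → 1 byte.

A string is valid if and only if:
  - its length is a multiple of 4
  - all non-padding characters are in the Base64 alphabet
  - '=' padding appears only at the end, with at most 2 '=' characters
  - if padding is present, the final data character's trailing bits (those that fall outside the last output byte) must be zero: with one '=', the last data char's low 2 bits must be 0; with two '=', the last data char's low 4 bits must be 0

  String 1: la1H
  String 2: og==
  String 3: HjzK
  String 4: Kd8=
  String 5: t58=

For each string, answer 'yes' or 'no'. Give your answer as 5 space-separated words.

Answer: yes yes yes yes yes

Derivation:
String 1: 'la1H' → valid
String 2: 'og==' → valid
String 3: 'HjzK' → valid
String 4: 'Kd8=' → valid
String 5: 't58=' → valid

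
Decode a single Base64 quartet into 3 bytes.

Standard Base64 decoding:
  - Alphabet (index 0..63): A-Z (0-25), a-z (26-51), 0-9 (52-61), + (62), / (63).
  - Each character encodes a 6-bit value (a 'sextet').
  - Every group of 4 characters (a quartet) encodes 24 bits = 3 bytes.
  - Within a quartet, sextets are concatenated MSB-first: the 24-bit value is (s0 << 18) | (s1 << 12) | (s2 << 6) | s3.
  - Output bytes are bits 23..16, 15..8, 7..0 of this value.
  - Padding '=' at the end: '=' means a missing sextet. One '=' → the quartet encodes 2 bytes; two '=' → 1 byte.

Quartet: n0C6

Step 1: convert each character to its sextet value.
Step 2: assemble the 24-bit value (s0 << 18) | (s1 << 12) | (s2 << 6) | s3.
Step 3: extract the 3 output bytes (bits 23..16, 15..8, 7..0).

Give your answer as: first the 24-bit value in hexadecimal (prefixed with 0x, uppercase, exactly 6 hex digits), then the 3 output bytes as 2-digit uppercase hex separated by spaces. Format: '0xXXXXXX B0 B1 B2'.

Answer: 0x9F40BA 9F 40 BA

Derivation:
Sextets: n=39, 0=52, C=2, 6=58
24-bit: (39<<18) | (52<<12) | (2<<6) | 58
      = 0x9C0000 | 0x034000 | 0x000080 | 0x00003A
      = 0x9F40BA
Bytes: (v>>16)&0xFF=9F, (v>>8)&0xFF=40, v&0xFF=BA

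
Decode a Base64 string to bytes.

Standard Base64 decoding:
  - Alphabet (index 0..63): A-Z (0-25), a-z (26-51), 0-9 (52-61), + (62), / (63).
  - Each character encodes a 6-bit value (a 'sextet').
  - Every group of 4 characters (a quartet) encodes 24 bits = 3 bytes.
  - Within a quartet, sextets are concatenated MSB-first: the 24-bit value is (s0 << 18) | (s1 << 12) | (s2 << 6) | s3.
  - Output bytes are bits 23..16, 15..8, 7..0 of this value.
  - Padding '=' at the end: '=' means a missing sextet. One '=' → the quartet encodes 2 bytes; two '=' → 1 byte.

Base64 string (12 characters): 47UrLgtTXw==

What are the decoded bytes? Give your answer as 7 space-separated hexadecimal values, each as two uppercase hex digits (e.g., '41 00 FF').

Answer: E3 B5 2B 2E 0B 53 5F

Derivation:
After char 0 ('4'=56): chars_in_quartet=1 acc=0x38 bytes_emitted=0
After char 1 ('7'=59): chars_in_quartet=2 acc=0xE3B bytes_emitted=0
After char 2 ('U'=20): chars_in_quartet=3 acc=0x38ED4 bytes_emitted=0
After char 3 ('r'=43): chars_in_quartet=4 acc=0xE3B52B -> emit E3 B5 2B, reset; bytes_emitted=3
After char 4 ('L'=11): chars_in_quartet=1 acc=0xB bytes_emitted=3
After char 5 ('g'=32): chars_in_quartet=2 acc=0x2E0 bytes_emitted=3
After char 6 ('t'=45): chars_in_quartet=3 acc=0xB82D bytes_emitted=3
After char 7 ('T'=19): chars_in_quartet=4 acc=0x2E0B53 -> emit 2E 0B 53, reset; bytes_emitted=6
After char 8 ('X'=23): chars_in_quartet=1 acc=0x17 bytes_emitted=6
After char 9 ('w'=48): chars_in_quartet=2 acc=0x5F0 bytes_emitted=6
Padding '==': partial quartet acc=0x5F0 -> emit 5F; bytes_emitted=7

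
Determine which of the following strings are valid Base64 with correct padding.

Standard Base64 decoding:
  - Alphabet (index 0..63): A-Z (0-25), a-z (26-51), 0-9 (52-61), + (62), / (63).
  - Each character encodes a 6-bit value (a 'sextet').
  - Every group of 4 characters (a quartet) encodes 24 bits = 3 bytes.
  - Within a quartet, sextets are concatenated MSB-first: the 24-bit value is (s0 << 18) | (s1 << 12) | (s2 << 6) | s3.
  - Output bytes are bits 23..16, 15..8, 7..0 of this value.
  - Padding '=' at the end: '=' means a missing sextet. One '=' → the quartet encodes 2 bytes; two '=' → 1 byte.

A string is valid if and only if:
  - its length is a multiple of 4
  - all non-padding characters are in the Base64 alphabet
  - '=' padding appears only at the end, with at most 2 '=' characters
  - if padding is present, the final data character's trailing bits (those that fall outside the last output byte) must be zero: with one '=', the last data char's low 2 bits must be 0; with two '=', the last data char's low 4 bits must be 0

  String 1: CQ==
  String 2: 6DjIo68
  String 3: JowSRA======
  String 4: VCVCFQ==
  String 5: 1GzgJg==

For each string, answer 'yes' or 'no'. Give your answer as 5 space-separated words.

String 1: 'CQ==' → valid
String 2: '6DjIo68' → invalid (len=7 not mult of 4)
String 3: 'JowSRA======' → invalid (6 pad chars (max 2))
String 4: 'VCVCFQ==' → valid
String 5: '1GzgJg==' → valid

Answer: yes no no yes yes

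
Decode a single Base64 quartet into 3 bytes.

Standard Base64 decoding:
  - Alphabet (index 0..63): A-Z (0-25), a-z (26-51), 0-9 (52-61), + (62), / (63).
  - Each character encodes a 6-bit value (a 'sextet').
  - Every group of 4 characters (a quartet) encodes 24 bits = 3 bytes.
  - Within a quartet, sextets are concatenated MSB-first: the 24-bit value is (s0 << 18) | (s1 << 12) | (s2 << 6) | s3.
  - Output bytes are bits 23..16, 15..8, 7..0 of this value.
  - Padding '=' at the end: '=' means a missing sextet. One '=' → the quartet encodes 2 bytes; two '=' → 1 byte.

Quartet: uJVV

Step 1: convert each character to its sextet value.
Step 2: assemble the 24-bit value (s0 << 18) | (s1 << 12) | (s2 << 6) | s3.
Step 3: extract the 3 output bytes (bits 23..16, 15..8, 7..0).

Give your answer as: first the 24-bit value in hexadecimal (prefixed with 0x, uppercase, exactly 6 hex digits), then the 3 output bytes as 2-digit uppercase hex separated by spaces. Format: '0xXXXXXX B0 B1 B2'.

Answer: 0xB89555 B8 95 55

Derivation:
Sextets: u=46, J=9, V=21, V=21
24-bit: (46<<18) | (9<<12) | (21<<6) | 21
      = 0xB80000 | 0x009000 | 0x000540 | 0x000015
      = 0xB89555
Bytes: (v>>16)&0xFF=B8, (v>>8)&0xFF=95, v&0xFF=55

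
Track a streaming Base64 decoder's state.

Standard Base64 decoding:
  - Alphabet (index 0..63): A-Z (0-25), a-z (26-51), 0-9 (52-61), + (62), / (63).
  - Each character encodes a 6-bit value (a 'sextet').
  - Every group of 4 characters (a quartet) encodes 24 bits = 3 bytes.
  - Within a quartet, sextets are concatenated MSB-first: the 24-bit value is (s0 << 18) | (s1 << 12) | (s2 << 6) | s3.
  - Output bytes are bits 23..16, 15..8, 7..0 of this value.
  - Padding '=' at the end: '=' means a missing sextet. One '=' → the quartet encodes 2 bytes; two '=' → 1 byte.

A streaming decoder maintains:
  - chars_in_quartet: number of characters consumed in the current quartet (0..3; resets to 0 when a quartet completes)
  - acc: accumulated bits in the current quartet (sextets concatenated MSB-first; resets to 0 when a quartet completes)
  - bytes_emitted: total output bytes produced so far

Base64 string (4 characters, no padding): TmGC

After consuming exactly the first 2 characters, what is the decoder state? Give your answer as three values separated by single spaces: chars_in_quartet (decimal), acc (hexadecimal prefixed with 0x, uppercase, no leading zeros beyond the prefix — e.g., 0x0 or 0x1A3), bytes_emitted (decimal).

After char 0 ('T'=19): chars_in_quartet=1 acc=0x13 bytes_emitted=0
After char 1 ('m'=38): chars_in_quartet=2 acc=0x4E6 bytes_emitted=0

Answer: 2 0x4E6 0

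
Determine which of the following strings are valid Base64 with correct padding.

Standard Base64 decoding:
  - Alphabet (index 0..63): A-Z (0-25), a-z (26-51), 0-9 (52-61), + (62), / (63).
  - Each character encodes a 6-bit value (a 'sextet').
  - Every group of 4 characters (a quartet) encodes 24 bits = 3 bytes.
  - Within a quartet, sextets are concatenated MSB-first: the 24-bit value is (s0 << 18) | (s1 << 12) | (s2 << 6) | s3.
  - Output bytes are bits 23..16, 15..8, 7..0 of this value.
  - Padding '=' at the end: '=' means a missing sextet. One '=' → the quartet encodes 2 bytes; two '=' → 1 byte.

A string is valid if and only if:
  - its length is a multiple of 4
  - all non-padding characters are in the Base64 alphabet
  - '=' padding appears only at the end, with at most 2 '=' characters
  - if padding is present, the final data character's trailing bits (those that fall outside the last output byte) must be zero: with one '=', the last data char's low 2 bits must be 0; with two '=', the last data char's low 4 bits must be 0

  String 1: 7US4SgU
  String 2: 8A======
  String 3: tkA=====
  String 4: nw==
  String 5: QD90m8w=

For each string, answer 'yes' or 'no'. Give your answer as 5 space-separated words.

String 1: '7US4SgU' → invalid (len=7 not mult of 4)
String 2: '8A======' → invalid (6 pad chars (max 2))
String 3: 'tkA=====' → invalid (5 pad chars (max 2))
String 4: 'nw==' → valid
String 5: 'QD90m8w=' → valid

Answer: no no no yes yes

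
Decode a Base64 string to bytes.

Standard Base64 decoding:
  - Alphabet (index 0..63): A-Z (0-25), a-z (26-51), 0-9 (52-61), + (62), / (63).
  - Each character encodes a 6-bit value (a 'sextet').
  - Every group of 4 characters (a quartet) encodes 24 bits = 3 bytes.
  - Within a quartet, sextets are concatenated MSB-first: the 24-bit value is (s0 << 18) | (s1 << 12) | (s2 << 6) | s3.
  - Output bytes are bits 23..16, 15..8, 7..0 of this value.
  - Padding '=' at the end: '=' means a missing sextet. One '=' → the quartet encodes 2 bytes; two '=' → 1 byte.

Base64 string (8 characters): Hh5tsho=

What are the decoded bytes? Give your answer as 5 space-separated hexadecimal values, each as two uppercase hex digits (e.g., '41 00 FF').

After char 0 ('H'=7): chars_in_quartet=1 acc=0x7 bytes_emitted=0
After char 1 ('h'=33): chars_in_quartet=2 acc=0x1E1 bytes_emitted=0
After char 2 ('5'=57): chars_in_quartet=3 acc=0x7879 bytes_emitted=0
After char 3 ('t'=45): chars_in_quartet=4 acc=0x1E1E6D -> emit 1E 1E 6D, reset; bytes_emitted=3
After char 4 ('s'=44): chars_in_quartet=1 acc=0x2C bytes_emitted=3
After char 5 ('h'=33): chars_in_quartet=2 acc=0xB21 bytes_emitted=3
After char 6 ('o'=40): chars_in_quartet=3 acc=0x2C868 bytes_emitted=3
Padding '=': partial quartet acc=0x2C868 -> emit B2 1A; bytes_emitted=5

Answer: 1E 1E 6D B2 1A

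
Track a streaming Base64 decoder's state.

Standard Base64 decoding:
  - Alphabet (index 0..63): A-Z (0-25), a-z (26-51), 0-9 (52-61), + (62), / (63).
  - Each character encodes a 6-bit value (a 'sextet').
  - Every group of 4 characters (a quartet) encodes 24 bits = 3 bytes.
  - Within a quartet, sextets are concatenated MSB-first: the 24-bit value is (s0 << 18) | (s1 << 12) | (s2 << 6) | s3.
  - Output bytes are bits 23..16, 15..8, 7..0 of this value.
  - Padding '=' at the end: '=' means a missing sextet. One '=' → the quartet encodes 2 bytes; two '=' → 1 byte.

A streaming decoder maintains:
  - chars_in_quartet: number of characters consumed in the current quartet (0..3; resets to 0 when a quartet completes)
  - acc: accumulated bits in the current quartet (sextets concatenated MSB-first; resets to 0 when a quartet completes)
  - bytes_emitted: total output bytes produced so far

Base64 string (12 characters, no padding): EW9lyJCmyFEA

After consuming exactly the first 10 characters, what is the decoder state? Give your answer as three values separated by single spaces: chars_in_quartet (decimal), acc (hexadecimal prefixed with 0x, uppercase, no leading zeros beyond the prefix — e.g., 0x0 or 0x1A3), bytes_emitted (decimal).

Answer: 2 0xC85 6

Derivation:
After char 0 ('E'=4): chars_in_quartet=1 acc=0x4 bytes_emitted=0
After char 1 ('W'=22): chars_in_quartet=2 acc=0x116 bytes_emitted=0
After char 2 ('9'=61): chars_in_quartet=3 acc=0x45BD bytes_emitted=0
After char 3 ('l'=37): chars_in_quartet=4 acc=0x116F65 -> emit 11 6F 65, reset; bytes_emitted=3
After char 4 ('y'=50): chars_in_quartet=1 acc=0x32 bytes_emitted=3
After char 5 ('J'=9): chars_in_quartet=2 acc=0xC89 bytes_emitted=3
After char 6 ('C'=2): chars_in_quartet=3 acc=0x32242 bytes_emitted=3
After char 7 ('m'=38): chars_in_quartet=4 acc=0xC890A6 -> emit C8 90 A6, reset; bytes_emitted=6
After char 8 ('y'=50): chars_in_quartet=1 acc=0x32 bytes_emitted=6
After char 9 ('F'=5): chars_in_quartet=2 acc=0xC85 bytes_emitted=6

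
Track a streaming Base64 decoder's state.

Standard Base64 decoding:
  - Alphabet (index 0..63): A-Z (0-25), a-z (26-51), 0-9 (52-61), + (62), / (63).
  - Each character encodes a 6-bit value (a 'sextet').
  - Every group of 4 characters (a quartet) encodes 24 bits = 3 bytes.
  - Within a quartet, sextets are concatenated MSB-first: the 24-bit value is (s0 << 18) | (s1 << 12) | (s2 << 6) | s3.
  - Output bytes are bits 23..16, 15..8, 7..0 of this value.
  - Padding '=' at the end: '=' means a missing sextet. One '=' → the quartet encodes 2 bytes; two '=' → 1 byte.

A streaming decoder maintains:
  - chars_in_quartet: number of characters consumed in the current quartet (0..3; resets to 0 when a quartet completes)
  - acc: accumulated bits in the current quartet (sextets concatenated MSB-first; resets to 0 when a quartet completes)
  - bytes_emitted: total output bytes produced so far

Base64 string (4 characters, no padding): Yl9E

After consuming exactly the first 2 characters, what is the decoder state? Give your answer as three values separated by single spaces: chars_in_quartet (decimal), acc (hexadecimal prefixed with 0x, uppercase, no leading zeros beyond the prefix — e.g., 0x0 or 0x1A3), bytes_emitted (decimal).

After char 0 ('Y'=24): chars_in_quartet=1 acc=0x18 bytes_emitted=0
After char 1 ('l'=37): chars_in_quartet=2 acc=0x625 bytes_emitted=0

Answer: 2 0x625 0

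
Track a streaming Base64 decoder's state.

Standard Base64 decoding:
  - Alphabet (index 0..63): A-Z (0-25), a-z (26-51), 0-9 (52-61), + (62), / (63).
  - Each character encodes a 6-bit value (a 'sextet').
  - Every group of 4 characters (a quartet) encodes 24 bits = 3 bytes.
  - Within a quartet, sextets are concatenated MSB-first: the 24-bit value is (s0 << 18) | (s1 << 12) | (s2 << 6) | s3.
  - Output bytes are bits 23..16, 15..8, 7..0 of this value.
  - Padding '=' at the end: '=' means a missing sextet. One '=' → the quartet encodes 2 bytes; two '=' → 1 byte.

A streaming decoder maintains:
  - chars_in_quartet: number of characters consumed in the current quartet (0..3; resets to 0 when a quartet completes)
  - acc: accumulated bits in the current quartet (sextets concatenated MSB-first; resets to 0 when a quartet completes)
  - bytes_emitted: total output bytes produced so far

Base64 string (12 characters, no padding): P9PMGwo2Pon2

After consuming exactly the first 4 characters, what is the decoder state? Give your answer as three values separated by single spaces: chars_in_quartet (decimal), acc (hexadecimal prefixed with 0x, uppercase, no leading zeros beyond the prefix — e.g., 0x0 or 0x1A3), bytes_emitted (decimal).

Answer: 0 0x0 3

Derivation:
After char 0 ('P'=15): chars_in_quartet=1 acc=0xF bytes_emitted=0
After char 1 ('9'=61): chars_in_quartet=2 acc=0x3FD bytes_emitted=0
After char 2 ('P'=15): chars_in_quartet=3 acc=0xFF4F bytes_emitted=0
After char 3 ('M'=12): chars_in_quartet=4 acc=0x3FD3CC -> emit 3F D3 CC, reset; bytes_emitted=3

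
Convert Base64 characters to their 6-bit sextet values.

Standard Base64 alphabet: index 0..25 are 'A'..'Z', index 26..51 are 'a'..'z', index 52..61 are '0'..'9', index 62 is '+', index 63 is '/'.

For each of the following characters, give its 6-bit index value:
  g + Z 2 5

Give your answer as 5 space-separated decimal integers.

'g': a..z range, 26 + ord('g') − ord('a') = 32
'+': index 62
'Z': A..Z range, ord('Z') − ord('A') = 25
'2': 0..9 range, 52 + ord('2') − ord('0') = 54
'5': 0..9 range, 52 + ord('5') − ord('0') = 57

Answer: 32 62 25 54 57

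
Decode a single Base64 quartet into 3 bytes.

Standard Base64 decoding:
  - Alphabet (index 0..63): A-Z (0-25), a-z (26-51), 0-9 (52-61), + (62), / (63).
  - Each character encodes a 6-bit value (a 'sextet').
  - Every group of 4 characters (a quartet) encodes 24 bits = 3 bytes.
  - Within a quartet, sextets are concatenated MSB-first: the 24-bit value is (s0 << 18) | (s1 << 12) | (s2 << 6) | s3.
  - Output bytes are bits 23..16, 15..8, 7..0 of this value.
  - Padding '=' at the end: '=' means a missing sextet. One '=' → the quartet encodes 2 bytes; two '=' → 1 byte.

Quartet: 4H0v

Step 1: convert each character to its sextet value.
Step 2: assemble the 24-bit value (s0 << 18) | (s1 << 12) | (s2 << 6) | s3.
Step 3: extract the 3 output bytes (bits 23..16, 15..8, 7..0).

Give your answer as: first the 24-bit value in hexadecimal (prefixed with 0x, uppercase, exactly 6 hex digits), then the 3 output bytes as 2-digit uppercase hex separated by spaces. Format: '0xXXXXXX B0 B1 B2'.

Answer: 0xE07D2F E0 7D 2F

Derivation:
Sextets: 4=56, H=7, 0=52, v=47
24-bit: (56<<18) | (7<<12) | (52<<6) | 47
      = 0xE00000 | 0x007000 | 0x000D00 | 0x00002F
      = 0xE07D2F
Bytes: (v>>16)&0xFF=E0, (v>>8)&0xFF=7D, v&0xFF=2F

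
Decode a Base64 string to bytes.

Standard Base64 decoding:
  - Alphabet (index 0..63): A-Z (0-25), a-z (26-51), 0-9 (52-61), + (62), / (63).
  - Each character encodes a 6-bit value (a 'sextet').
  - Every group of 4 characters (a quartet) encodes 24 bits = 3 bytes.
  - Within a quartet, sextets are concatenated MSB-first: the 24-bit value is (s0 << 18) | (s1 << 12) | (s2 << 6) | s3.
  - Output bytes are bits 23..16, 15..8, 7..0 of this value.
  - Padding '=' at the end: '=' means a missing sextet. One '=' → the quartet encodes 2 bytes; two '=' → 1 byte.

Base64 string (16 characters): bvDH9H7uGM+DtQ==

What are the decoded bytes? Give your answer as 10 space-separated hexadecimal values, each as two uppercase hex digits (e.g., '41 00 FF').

After char 0 ('b'=27): chars_in_quartet=1 acc=0x1B bytes_emitted=0
After char 1 ('v'=47): chars_in_quartet=2 acc=0x6EF bytes_emitted=0
After char 2 ('D'=3): chars_in_quartet=3 acc=0x1BBC3 bytes_emitted=0
After char 3 ('H'=7): chars_in_quartet=4 acc=0x6EF0C7 -> emit 6E F0 C7, reset; bytes_emitted=3
After char 4 ('9'=61): chars_in_quartet=1 acc=0x3D bytes_emitted=3
After char 5 ('H'=7): chars_in_quartet=2 acc=0xF47 bytes_emitted=3
After char 6 ('7'=59): chars_in_quartet=3 acc=0x3D1FB bytes_emitted=3
After char 7 ('u'=46): chars_in_quartet=4 acc=0xF47EEE -> emit F4 7E EE, reset; bytes_emitted=6
After char 8 ('G'=6): chars_in_quartet=1 acc=0x6 bytes_emitted=6
After char 9 ('M'=12): chars_in_quartet=2 acc=0x18C bytes_emitted=6
After char 10 ('+'=62): chars_in_quartet=3 acc=0x633E bytes_emitted=6
After char 11 ('D'=3): chars_in_quartet=4 acc=0x18CF83 -> emit 18 CF 83, reset; bytes_emitted=9
After char 12 ('t'=45): chars_in_quartet=1 acc=0x2D bytes_emitted=9
After char 13 ('Q'=16): chars_in_quartet=2 acc=0xB50 bytes_emitted=9
Padding '==': partial quartet acc=0xB50 -> emit B5; bytes_emitted=10

Answer: 6E F0 C7 F4 7E EE 18 CF 83 B5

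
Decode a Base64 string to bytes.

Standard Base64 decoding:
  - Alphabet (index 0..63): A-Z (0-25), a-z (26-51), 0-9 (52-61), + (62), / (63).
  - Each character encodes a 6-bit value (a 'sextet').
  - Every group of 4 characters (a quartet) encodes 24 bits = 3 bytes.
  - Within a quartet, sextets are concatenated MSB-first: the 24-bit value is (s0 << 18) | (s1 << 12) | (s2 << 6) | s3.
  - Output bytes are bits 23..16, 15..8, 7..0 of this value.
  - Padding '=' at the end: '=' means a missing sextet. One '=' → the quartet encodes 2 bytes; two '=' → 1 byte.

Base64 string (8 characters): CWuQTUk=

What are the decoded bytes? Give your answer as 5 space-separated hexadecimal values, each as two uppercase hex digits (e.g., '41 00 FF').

Answer: 09 6B 90 4D 49

Derivation:
After char 0 ('C'=2): chars_in_quartet=1 acc=0x2 bytes_emitted=0
After char 1 ('W'=22): chars_in_quartet=2 acc=0x96 bytes_emitted=0
After char 2 ('u'=46): chars_in_quartet=3 acc=0x25AE bytes_emitted=0
After char 3 ('Q'=16): chars_in_quartet=4 acc=0x96B90 -> emit 09 6B 90, reset; bytes_emitted=3
After char 4 ('T'=19): chars_in_quartet=1 acc=0x13 bytes_emitted=3
After char 5 ('U'=20): chars_in_quartet=2 acc=0x4D4 bytes_emitted=3
After char 6 ('k'=36): chars_in_quartet=3 acc=0x13524 bytes_emitted=3
Padding '=': partial quartet acc=0x13524 -> emit 4D 49; bytes_emitted=5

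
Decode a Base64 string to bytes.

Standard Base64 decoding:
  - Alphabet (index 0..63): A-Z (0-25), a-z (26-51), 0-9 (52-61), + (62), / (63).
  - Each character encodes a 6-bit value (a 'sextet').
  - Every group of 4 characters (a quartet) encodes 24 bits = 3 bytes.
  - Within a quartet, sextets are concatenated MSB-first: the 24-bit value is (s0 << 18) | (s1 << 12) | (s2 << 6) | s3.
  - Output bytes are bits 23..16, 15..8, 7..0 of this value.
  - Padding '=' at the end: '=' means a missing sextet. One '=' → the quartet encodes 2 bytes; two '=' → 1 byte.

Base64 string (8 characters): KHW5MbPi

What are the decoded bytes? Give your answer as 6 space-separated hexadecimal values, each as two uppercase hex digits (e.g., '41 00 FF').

After char 0 ('K'=10): chars_in_quartet=1 acc=0xA bytes_emitted=0
After char 1 ('H'=7): chars_in_quartet=2 acc=0x287 bytes_emitted=0
After char 2 ('W'=22): chars_in_quartet=3 acc=0xA1D6 bytes_emitted=0
After char 3 ('5'=57): chars_in_quartet=4 acc=0x2875B9 -> emit 28 75 B9, reset; bytes_emitted=3
After char 4 ('M'=12): chars_in_quartet=1 acc=0xC bytes_emitted=3
After char 5 ('b'=27): chars_in_quartet=2 acc=0x31B bytes_emitted=3
After char 6 ('P'=15): chars_in_quartet=3 acc=0xC6CF bytes_emitted=3
After char 7 ('i'=34): chars_in_quartet=4 acc=0x31B3E2 -> emit 31 B3 E2, reset; bytes_emitted=6

Answer: 28 75 B9 31 B3 E2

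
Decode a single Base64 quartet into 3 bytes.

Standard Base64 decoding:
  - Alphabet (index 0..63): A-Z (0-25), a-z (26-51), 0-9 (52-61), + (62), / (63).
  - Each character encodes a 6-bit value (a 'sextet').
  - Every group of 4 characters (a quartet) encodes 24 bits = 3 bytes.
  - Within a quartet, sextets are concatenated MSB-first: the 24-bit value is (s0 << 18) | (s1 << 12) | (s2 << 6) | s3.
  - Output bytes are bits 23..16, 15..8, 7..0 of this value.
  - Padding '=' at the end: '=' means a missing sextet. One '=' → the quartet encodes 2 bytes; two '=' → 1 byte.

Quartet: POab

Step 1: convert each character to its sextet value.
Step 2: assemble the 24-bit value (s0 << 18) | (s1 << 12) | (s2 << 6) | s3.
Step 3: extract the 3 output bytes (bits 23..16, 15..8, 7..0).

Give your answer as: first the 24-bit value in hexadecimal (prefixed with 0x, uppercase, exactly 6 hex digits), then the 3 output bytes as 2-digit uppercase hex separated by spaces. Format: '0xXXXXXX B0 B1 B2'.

Sextets: P=15, O=14, a=26, b=27
24-bit: (15<<18) | (14<<12) | (26<<6) | 27
      = 0x3C0000 | 0x00E000 | 0x000680 | 0x00001B
      = 0x3CE69B
Bytes: (v>>16)&0xFF=3C, (v>>8)&0xFF=E6, v&0xFF=9B

Answer: 0x3CE69B 3C E6 9B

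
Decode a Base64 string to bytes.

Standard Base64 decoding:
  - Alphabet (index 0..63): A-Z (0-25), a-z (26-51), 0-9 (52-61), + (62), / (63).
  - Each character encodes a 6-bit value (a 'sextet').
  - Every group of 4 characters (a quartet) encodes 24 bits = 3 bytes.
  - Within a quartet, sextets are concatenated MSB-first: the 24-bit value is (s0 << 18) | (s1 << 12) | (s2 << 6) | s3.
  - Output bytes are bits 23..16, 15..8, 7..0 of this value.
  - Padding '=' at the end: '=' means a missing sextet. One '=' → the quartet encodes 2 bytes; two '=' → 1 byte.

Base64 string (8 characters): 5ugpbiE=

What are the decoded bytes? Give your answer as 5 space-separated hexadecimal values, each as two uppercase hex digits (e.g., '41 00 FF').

Answer: E6 E8 29 6E 21

Derivation:
After char 0 ('5'=57): chars_in_quartet=1 acc=0x39 bytes_emitted=0
After char 1 ('u'=46): chars_in_quartet=2 acc=0xE6E bytes_emitted=0
After char 2 ('g'=32): chars_in_quartet=3 acc=0x39BA0 bytes_emitted=0
After char 3 ('p'=41): chars_in_quartet=4 acc=0xE6E829 -> emit E6 E8 29, reset; bytes_emitted=3
After char 4 ('b'=27): chars_in_quartet=1 acc=0x1B bytes_emitted=3
After char 5 ('i'=34): chars_in_quartet=2 acc=0x6E2 bytes_emitted=3
After char 6 ('E'=4): chars_in_quartet=3 acc=0x1B884 bytes_emitted=3
Padding '=': partial quartet acc=0x1B884 -> emit 6E 21; bytes_emitted=5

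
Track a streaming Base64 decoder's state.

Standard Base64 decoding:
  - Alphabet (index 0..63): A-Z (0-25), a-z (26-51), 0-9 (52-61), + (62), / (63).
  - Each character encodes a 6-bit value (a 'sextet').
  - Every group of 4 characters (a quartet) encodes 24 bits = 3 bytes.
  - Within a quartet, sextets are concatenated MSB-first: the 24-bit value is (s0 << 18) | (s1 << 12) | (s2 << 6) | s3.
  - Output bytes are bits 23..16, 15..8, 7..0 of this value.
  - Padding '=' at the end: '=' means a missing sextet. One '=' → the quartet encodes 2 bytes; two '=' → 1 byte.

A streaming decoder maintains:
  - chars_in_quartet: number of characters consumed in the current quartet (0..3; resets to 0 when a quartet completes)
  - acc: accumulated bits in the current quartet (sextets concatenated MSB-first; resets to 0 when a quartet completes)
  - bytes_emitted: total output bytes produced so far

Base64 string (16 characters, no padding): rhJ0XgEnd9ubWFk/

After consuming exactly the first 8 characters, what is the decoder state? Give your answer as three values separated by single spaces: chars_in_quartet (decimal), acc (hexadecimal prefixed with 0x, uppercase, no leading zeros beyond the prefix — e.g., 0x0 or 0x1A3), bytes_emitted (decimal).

After char 0 ('r'=43): chars_in_quartet=1 acc=0x2B bytes_emitted=0
After char 1 ('h'=33): chars_in_quartet=2 acc=0xAE1 bytes_emitted=0
After char 2 ('J'=9): chars_in_quartet=3 acc=0x2B849 bytes_emitted=0
After char 3 ('0'=52): chars_in_quartet=4 acc=0xAE1274 -> emit AE 12 74, reset; bytes_emitted=3
After char 4 ('X'=23): chars_in_quartet=1 acc=0x17 bytes_emitted=3
After char 5 ('g'=32): chars_in_quartet=2 acc=0x5E0 bytes_emitted=3
After char 6 ('E'=4): chars_in_quartet=3 acc=0x17804 bytes_emitted=3
After char 7 ('n'=39): chars_in_quartet=4 acc=0x5E0127 -> emit 5E 01 27, reset; bytes_emitted=6

Answer: 0 0x0 6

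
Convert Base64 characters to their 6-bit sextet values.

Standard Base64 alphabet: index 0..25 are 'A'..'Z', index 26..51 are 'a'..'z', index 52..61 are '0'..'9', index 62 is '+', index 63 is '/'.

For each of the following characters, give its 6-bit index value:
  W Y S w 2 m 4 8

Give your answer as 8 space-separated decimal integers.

Answer: 22 24 18 48 54 38 56 60

Derivation:
'W': A..Z range, ord('W') − ord('A') = 22
'Y': A..Z range, ord('Y') − ord('A') = 24
'S': A..Z range, ord('S') − ord('A') = 18
'w': a..z range, 26 + ord('w') − ord('a') = 48
'2': 0..9 range, 52 + ord('2') − ord('0') = 54
'm': a..z range, 26 + ord('m') − ord('a') = 38
'4': 0..9 range, 52 + ord('4') − ord('0') = 56
'8': 0..9 range, 52 + ord('8') − ord('0') = 60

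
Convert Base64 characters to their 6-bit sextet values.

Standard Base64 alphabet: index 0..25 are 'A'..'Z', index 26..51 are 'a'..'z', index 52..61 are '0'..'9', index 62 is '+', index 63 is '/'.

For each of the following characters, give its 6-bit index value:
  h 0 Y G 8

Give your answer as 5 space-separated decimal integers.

'h': a..z range, 26 + ord('h') − ord('a') = 33
'0': 0..9 range, 52 + ord('0') − ord('0') = 52
'Y': A..Z range, ord('Y') − ord('A') = 24
'G': A..Z range, ord('G') − ord('A') = 6
'8': 0..9 range, 52 + ord('8') − ord('0') = 60

Answer: 33 52 24 6 60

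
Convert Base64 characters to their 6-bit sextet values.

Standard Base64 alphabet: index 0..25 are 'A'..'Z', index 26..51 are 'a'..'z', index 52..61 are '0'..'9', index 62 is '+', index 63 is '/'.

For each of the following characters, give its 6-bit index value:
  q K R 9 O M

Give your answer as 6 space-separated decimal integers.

Answer: 42 10 17 61 14 12

Derivation:
'q': a..z range, 26 + ord('q') − ord('a') = 42
'K': A..Z range, ord('K') − ord('A') = 10
'R': A..Z range, ord('R') − ord('A') = 17
'9': 0..9 range, 52 + ord('9') − ord('0') = 61
'O': A..Z range, ord('O') − ord('A') = 14
'M': A..Z range, ord('M') − ord('A') = 12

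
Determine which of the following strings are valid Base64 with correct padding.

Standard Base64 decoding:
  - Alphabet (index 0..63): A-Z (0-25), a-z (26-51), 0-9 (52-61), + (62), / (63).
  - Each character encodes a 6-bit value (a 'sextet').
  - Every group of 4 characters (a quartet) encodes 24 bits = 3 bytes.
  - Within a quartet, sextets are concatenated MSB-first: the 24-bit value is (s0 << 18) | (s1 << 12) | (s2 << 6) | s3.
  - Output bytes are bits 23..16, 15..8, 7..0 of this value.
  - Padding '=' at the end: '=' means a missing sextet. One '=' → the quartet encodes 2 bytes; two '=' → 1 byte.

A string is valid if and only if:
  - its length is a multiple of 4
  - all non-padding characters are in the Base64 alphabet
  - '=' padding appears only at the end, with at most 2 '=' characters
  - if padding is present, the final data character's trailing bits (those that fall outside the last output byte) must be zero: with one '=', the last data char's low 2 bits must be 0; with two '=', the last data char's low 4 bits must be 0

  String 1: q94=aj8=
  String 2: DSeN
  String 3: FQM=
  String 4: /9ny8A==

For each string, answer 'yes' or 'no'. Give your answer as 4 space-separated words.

Answer: no yes yes yes

Derivation:
String 1: 'q94=aj8=' → invalid (bad char(s): ['=']; '=' in middle)
String 2: 'DSeN' → valid
String 3: 'FQM=' → valid
String 4: '/9ny8A==' → valid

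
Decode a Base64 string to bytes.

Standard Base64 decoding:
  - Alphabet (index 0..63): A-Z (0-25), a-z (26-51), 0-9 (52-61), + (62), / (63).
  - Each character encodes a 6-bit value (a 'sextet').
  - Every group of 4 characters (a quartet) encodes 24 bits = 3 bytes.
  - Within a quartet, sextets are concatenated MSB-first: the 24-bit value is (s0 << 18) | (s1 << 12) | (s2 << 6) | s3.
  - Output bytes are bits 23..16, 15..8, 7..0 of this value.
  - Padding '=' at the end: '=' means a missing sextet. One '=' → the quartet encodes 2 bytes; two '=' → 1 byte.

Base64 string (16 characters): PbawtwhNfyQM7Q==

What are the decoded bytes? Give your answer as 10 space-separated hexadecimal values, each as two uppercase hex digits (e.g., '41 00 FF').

Answer: 3D B6 B0 B7 08 4D 7F 24 0C ED

Derivation:
After char 0 ('P'=15): chars_in_quartet=1 acc=0xF bytes_emitted=0
After char 1 ('b'=27): chars_in_quartet=2 acc=0x3DB bytes_emitted=0
After char 2 ('a'=26): chars_in_quartet=3 acc=0xF6DA bytes_emitted=0
After char 3 ('w'=48): chars_in_quartet=4 acc=0x3DB6B0 -> emit 3D B6 B0, reset; bytes_emitted=3
After char 4 ('t'=45): chars_in_quartet=1 acc=0x2D bytes_emitted=3
After char 5 ('w'=48): chars_in_quartet=2 acc=0xB70 bytes_emitted=3
After char 6 ('h'=33): chars_in_quartet=3 acc=0x2DC21 bytes_emitted=3
After char 7 ('N'=13): chars_in_quartet=4 acc=0xB7084D -> emit B7 08 4D, reset; bytes_emitted=6
After char 8 ('f'=31): chars_in_quartet=1 acc=0x1F bytes_emitted=6
After char 9 ('y'=50): chars_in_quartet=2 acc=0x7F2 bytes_emitted=6
After char 10 ('Q'=16): chars_in_quartet=3 acc=0x1FC90 bytes_emitted=6
After char 11 ('M'=12): chars_in_quartet=4 acc=0x7F240C -> emit 7F 24 0C, reset; bytes_emitted=9
After char 12 ('7'=59): chars_in_quartet=1 acc=0x3B bytes_emitted=9
After char 13 ('Q'=16): chars_in_quartet=2 acc=0xED0 bytes_emitted=9
Padding '==': partial quartet acc=0xED0 -> emit ED; bytes_emitted=10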